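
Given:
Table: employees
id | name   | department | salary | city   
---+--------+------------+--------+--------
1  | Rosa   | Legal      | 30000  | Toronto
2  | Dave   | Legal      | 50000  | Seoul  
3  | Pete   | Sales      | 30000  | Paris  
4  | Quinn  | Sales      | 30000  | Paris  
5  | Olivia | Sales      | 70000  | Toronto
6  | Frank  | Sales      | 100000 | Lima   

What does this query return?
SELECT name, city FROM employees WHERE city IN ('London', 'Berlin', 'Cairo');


Filtering: city IN ('London', 'Berlin', 'Cairo')
Matching: 0 rows

Empty result set (0 rows)


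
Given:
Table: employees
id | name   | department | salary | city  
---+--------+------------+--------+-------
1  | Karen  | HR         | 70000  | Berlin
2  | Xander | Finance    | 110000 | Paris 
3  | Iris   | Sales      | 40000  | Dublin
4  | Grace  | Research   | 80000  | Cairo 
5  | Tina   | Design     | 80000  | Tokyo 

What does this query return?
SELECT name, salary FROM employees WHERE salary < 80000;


Filtering: salary < 80000
Matching: 2 rows

2 rows:
Karen, 70000
Iris, 40000


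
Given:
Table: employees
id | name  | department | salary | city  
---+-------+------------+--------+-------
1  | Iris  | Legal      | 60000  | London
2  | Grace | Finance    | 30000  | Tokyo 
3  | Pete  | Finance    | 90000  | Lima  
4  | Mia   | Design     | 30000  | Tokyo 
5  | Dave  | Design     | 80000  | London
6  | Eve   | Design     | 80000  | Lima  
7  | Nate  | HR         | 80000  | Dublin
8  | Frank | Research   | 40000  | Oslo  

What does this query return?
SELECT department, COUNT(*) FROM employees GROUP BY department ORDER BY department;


Assigning each row to its department group:
  Iris -> Legal
  Grace -> Finance
  Pete -> Finance
  Mia -> Design
  Dave -> Design
  Eve -> Design
  Nate -> HR
  Frank -> Research


5 groups:
Design, 3
Finance, 2
HR, 1
Legal, 1
Research, 1


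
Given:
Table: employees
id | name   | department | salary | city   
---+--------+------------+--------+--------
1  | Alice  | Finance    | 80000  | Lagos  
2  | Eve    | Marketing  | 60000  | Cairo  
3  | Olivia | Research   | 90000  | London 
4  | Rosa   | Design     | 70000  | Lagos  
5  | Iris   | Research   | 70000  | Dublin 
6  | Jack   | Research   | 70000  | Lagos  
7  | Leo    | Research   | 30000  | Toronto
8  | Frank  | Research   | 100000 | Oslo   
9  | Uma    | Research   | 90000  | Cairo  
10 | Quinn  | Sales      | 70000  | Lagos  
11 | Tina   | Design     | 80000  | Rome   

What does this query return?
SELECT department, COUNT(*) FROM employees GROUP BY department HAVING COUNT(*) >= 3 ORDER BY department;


Groups with count >= 3:
  Research: 6 -> PASS
  Design: 2 -> filtered out
  Finance: 1 -> filtered out
  Marketing: 1 -> filtered out
  Sales: 1 -> filtered out


1 groups:
Research, 6


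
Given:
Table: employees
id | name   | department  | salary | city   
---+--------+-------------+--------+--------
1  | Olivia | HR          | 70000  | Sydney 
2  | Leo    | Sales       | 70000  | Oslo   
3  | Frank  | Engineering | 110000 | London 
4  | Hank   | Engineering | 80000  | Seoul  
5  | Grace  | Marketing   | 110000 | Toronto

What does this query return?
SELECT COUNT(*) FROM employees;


COUNT(*) counts all rows

5


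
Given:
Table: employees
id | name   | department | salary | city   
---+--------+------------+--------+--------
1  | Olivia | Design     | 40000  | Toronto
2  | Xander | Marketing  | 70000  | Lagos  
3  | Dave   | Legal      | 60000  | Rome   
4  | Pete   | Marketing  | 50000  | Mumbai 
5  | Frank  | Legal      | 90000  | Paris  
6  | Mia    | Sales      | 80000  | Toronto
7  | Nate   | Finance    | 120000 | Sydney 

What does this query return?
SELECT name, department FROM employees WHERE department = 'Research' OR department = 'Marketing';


Filtering: department = 'Research' OR 'Marketing'
Matching: 2 rows

2 rows:
Xander, Marketing
Pete, Marketing


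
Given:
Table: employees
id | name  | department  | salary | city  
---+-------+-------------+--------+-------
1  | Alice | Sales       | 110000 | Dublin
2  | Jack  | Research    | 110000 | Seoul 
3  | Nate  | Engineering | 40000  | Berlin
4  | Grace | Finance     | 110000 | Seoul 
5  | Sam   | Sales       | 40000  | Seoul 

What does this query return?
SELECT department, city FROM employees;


Projecting columns: department, city

5 rows:
Sales, Dublin
Research, Seoul
Engineering, Berlin
Finance, Seoul
Sales, Seoul


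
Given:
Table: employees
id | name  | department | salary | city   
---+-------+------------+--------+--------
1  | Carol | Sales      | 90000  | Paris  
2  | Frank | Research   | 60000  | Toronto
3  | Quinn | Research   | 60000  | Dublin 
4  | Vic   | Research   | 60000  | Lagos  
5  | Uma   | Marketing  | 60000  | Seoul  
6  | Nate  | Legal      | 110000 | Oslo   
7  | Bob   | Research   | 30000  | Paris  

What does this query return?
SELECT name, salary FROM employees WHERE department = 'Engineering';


Filtering: department = 'Engineering'
Matching rows: 0

Empty result set (0 rows)


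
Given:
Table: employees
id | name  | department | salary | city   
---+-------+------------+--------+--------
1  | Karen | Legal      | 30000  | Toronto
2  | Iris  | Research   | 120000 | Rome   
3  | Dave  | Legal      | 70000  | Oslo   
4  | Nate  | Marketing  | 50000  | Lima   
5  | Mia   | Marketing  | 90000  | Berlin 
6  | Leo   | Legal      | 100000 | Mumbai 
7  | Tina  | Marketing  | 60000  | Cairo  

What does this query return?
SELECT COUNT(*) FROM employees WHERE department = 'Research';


Counting rows where department = 'Research'
  Iris -> MATCH


1


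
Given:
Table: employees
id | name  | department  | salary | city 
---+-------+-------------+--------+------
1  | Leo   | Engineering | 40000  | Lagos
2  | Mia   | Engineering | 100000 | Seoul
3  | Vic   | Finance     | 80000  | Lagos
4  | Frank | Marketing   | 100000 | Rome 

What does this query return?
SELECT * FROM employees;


SELECT * returns all 4 rows with all columns

4 rows:
1, Leo, Engineering, 40000, Lagos
2, Mia, Engineering, 100000, Seoul
3, Vic, Finance, 80000, Lagos
4, Frank, Marketing, 100000, Rome


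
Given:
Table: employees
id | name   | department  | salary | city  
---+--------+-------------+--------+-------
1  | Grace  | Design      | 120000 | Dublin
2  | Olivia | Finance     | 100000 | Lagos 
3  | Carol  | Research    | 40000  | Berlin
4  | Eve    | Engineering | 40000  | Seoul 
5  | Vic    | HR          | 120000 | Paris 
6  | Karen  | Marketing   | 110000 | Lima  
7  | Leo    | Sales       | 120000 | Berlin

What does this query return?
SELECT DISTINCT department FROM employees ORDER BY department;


All 'department' values (row order): Design, Finance, Research, Engineering, HR, Marketing, Sales
Removing duplicates leaves 7 unique value(s).

7 values:
Design
Engineering
Finance
HR
Marketing
Research
Sales


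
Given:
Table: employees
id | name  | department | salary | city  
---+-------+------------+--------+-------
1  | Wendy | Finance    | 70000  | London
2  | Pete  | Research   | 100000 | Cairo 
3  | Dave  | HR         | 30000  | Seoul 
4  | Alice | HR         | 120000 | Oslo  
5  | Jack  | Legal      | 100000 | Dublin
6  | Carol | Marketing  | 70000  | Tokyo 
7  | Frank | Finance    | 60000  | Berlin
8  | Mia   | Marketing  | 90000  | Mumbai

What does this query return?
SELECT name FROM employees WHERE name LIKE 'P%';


LIKE 'P%' matches names starting with 'P'
Matching: 1

1 rows:
Pete


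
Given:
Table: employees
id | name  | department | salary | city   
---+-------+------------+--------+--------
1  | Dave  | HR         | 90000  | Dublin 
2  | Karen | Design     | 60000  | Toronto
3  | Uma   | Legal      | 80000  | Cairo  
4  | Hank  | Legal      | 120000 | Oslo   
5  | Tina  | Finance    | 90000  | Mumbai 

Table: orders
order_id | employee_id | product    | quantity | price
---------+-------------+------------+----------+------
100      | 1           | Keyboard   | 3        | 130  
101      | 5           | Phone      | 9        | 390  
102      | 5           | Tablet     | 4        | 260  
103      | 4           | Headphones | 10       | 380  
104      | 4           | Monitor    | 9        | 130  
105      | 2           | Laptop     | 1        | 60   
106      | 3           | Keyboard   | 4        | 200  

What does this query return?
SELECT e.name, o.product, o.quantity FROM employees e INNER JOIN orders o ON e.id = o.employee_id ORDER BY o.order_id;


Joining employees.id = orders.employee_id:
  employee Dave (id=1) -> order Keyboard
  employee Tina (id=5) -> order Phone
  employee Tina (id=5) -> order Tablet
  employee Hank (id=4) -> order Headphones
  employee Hank (id=4) -> order Monitor
  employee Karen (id=2) -> order Laptop
  employee Uma (id=3) -> order Keyboard


7 rows:
Dave, Keyboard, 3
Tina, Phone, 9
Tina, Tablet, 4
Hank, Headphones, 10
Hank, Monitor, 9
Karen, Laptop, 1
Uma, Keyboard, 4


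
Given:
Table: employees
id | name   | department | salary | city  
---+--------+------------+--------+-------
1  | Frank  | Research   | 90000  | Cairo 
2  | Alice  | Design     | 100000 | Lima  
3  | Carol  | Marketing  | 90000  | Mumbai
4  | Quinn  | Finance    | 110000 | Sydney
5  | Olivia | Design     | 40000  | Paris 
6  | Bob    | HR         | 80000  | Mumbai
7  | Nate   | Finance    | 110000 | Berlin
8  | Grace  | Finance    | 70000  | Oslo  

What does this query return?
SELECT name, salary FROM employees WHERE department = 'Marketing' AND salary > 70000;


Filtering: department = 'Marketing' AND salary > 70000
Matching: 1 rows

1 rows:
Carol, 90000


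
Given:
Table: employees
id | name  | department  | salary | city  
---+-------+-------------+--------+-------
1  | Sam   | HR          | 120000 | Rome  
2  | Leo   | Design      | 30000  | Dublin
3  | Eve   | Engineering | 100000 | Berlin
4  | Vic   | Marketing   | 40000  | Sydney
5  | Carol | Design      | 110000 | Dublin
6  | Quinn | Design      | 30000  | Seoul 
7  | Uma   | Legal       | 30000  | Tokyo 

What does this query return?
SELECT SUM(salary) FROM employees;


SUM(salary) = 120000 + 30000 + 100000 + 40000 + 110000 + 30000 + 30000 = 460000

460000


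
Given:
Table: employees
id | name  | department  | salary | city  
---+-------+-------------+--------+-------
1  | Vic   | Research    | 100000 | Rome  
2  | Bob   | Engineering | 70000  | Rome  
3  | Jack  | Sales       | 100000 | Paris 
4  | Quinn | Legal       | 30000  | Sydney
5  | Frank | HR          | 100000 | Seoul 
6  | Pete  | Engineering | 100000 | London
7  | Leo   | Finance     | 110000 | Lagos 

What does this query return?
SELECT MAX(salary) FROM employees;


Salaries: 100000, 70000, 100000, 30000, 100000, 100000, 110000
MAX = 110000

110000


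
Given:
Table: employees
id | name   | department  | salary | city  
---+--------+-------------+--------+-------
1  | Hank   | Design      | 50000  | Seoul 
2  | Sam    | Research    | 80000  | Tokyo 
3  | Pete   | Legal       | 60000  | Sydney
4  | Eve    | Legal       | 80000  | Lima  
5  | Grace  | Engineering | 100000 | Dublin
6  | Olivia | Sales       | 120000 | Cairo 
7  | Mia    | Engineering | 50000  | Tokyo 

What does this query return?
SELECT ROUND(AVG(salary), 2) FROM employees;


SUM(salary) = 540000
COUNT = 7
ROUND(AVG, 2) = ROUND(540000 / 7, 2) = 77142.86

77142.86


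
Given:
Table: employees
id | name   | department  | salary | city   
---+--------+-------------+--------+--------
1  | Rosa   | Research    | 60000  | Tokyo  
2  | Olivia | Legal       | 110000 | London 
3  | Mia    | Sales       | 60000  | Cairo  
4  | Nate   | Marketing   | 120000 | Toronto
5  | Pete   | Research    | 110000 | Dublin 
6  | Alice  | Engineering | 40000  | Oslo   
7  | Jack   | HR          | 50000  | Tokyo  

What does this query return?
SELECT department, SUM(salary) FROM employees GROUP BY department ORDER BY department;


Summing salary within each department:
  Engineering: 40000 = 40000
  HR: 50000 = 50000
  Legal: 110000 = 110000
  Marketing: 120000 = 120000
  Research: 60000 + 110000 = 170000
  Sales: 60000 = 60000


6 groups:
Engineering, 40000
HR, 50000
Legal, 110000
Marketing, 120000
Research, 170000
Sales, 60000


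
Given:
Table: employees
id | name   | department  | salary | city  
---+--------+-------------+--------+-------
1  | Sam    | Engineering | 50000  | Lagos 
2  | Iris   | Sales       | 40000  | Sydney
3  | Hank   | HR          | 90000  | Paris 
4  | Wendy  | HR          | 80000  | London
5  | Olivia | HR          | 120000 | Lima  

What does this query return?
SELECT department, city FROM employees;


Projecting columns: department, city

5 rows:
Engineering, Lagos
Sales, Sydney
HR, Paris
HR, London
HR, Lima


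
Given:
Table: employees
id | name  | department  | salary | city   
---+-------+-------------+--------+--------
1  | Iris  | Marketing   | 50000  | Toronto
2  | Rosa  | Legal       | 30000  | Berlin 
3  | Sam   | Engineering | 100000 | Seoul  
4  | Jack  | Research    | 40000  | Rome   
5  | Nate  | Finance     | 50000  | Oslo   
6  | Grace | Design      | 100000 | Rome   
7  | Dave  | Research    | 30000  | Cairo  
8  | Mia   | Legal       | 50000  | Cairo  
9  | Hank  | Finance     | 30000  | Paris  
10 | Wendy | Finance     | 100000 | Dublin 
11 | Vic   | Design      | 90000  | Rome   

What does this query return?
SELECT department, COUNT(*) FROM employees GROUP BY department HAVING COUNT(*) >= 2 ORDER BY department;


Groups with count >= 2:
  Design: 2 -> PASS
  Finance: 3 -> PASS
  Legal: 2 -> PASS
  Research: 2 -> PASS
  Engineering: 1 -> filtered out
  Marketing: 1 -> filtered out


4 groups:
Design, 2
Finance, 3
Legal, 2
Research, 2


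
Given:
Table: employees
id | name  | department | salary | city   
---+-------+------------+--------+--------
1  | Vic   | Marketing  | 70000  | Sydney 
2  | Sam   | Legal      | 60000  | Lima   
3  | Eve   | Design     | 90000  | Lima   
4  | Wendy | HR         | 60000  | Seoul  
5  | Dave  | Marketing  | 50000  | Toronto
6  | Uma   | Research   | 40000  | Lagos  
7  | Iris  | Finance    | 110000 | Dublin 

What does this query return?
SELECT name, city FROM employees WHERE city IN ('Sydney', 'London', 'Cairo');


Filtering: city IN ('Sydney', 'London', 'Cairo')
Matching: 1 rows

1 rows:
Vic, Sydney


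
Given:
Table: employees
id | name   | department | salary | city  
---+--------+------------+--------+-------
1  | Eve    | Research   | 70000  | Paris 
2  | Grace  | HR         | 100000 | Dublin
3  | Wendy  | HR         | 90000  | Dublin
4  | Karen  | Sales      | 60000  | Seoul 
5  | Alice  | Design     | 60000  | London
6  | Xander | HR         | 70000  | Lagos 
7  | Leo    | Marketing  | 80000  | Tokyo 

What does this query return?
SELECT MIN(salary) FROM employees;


Salaries: 70000, 100000, 90000, 60000, 60000, 70000, 80000
MIN = 60000

60000


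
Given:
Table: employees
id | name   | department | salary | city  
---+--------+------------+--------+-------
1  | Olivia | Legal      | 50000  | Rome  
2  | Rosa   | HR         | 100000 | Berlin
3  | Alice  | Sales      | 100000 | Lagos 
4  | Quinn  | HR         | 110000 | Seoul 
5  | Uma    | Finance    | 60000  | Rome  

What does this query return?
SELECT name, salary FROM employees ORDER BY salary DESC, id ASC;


Sorting by salary DESC, then id ASC for ties

5 rows:
Quinn, 110000
Rosa, 100000
Alice, 100000
Uma, 60000
Olivia, 50000


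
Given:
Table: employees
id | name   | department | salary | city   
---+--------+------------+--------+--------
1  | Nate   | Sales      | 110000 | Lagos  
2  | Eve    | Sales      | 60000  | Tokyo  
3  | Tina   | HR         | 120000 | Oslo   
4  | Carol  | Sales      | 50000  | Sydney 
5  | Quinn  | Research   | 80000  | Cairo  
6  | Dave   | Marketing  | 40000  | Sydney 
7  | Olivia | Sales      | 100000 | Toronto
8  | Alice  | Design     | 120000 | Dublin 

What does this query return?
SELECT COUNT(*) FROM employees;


COUNT(*) counts all rows

8


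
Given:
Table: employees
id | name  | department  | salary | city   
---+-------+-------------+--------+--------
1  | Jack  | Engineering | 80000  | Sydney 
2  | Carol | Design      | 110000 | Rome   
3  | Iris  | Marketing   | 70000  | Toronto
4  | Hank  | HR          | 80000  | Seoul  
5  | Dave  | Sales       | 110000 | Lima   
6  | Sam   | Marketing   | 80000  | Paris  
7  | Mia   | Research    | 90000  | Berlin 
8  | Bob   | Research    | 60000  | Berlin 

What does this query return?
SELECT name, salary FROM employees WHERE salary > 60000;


Filtering: salary > 60000
Matching: 7 rows

7 rows:
Jack, 80000
Carol, 110000
Iris, 70000
Hank, 80000
Dave, 110000
Sam, 80000
Mia, 90000


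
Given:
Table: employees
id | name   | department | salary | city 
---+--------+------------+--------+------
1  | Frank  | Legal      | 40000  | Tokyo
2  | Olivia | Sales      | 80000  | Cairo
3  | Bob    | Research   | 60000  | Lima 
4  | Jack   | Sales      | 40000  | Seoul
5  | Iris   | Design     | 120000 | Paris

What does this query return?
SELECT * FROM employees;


SELECT * returns all 5 rows with all columns

5 rows:
1, Frank, Legal, 40000, Tokyo
2, Olivia, Sales, 80000, Cairo
3, Bob, Research, 60000, Lima
4, Jack, Sales, 40000, Seoul
5, Iris, Design, 120000, Paris


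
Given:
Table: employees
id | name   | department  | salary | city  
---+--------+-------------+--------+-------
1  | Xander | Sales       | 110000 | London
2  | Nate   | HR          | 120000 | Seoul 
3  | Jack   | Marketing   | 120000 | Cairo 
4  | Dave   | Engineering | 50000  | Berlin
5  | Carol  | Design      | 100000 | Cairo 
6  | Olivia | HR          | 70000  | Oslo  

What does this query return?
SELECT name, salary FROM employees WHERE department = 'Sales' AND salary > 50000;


Filtering: department = 'Sales' AND salary > 50000
Matching: 1 rows

1 rows:
Xander, 110000


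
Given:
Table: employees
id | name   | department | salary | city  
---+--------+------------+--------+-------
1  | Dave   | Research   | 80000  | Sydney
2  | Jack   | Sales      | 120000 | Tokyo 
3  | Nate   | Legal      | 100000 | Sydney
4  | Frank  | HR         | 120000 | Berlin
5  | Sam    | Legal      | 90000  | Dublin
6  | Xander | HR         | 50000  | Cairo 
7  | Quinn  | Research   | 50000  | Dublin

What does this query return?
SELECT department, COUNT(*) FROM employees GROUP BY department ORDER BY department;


Assigning each row to its department group:
  Dave -> Research
  Jack -> Sales
  Nate -> Legal
  Frank -> HR
  Sam -> Legal
  Xander -> HR
  Quinn -> Research


4 groups:
HR, 2
Legal, 2
Research, 2
Sales, 1


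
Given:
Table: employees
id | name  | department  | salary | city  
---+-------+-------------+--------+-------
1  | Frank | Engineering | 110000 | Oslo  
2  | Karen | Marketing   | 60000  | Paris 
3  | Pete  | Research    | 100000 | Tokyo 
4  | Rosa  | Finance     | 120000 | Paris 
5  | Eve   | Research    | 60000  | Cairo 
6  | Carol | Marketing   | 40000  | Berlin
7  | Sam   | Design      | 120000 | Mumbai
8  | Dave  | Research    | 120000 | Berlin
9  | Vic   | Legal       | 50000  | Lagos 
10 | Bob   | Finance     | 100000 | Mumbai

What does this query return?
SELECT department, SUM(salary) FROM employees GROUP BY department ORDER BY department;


Summing salary within each department:
  Design: 120000 = 120000
  Engineering: 110000 = 110000
  Finance: 120000 + 100000 = 220000
  Legal: 50000 = 50000
  Marketing: 60000 + 40000 = 100000
  Research: 100000 + 60000 + 120000 = 280000


6 groups:
Design, 120000
Engineering, 110000
Finance, 220000
Legal, 50000
Marketing, 100000
Research, 280000


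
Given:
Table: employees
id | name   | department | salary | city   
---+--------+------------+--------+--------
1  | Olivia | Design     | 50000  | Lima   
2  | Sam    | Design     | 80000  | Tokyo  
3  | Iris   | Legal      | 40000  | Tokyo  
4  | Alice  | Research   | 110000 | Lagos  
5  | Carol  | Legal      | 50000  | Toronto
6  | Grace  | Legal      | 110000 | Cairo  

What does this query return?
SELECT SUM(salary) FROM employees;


SUM(salary) = 50000 + 80000 + 40000 + 110000 + 50000 + 110000 = 440000

440000


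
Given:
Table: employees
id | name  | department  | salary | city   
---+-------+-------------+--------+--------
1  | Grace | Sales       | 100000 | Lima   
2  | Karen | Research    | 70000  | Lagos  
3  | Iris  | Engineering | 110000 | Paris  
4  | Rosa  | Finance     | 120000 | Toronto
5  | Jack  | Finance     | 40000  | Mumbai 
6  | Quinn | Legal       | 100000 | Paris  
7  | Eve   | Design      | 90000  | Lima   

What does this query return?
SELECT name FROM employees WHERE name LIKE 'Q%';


LIKE 'Q%' matches names starting with 'Q'
Matching: 1

1 rows:
Quinn


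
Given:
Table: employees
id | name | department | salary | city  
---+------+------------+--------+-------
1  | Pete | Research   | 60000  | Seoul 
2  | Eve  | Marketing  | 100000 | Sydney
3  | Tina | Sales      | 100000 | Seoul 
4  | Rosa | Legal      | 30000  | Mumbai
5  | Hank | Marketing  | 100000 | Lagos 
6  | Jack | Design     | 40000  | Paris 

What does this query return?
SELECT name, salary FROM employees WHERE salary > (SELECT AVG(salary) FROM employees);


Subquery: AVG(salary) = 71666.67
Filtering: salary > 71666.67
  Eve (100000) -> MATCH
  Tina (100000) -> MATCH
  Hank (100000) -> MATCH


3 rows:
Eve, 100000
Tina, 100000
Hank, 100000


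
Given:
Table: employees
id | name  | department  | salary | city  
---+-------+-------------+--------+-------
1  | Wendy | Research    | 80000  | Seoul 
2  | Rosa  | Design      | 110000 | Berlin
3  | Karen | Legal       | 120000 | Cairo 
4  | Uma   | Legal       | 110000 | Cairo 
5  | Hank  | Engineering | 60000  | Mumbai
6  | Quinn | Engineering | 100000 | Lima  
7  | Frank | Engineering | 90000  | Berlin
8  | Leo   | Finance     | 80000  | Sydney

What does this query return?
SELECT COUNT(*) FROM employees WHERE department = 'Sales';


Counting rows where department = 'Sales'


0


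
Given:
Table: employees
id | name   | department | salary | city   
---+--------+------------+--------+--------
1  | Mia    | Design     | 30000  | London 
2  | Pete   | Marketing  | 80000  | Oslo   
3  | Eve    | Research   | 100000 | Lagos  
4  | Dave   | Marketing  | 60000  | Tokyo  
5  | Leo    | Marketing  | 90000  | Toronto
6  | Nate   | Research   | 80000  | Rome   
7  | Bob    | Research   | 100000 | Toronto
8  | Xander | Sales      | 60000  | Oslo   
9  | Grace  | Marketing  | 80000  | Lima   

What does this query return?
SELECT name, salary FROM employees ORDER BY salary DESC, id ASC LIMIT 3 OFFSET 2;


Sort by salary DESC (id ASC tiebreak), then skip 2 and take 3
Rows 3 through 5

3 rows:
Leo, 90000
Pete, 80000
Nate, 80000


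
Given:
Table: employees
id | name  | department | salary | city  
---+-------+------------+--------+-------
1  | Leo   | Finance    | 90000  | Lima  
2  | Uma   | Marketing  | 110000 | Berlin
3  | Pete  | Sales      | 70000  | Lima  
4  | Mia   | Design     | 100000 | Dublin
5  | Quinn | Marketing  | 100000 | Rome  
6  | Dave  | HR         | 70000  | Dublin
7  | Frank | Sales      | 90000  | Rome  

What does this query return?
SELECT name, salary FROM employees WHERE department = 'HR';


Filtering: department = 'HR'
Matching rows: 1

1 rows:
Dave, 70000


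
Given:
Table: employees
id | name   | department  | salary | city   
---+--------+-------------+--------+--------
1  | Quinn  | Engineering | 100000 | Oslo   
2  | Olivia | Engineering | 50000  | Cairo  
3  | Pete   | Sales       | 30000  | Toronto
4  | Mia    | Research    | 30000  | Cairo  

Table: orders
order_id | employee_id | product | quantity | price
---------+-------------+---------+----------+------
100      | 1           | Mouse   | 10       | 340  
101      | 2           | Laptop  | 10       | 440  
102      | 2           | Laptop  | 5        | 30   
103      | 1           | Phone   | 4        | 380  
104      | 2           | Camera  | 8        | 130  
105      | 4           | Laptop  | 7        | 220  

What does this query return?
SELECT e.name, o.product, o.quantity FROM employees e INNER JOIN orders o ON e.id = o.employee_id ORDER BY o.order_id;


Joining employees.id = orders.employee_id:
  employee Quinn (id=1) -> order Mouse
  employee Olivia (id=2) -> order Laptop
  employee Olivia (id=2) -> order Laptop
  employee Quinn (id=1) -> order Phone
  employee Olivia (id=2) -> order Camera
  employee Mia (id=4) -> order Laptop


6 rows:
Quinn, Mouse, 10
Olivia, Laptop, 10
Olivia, Laptop, 5
Quinn, Phone, 4
Olivia, Camera, 8
Mia, Laptop, 7


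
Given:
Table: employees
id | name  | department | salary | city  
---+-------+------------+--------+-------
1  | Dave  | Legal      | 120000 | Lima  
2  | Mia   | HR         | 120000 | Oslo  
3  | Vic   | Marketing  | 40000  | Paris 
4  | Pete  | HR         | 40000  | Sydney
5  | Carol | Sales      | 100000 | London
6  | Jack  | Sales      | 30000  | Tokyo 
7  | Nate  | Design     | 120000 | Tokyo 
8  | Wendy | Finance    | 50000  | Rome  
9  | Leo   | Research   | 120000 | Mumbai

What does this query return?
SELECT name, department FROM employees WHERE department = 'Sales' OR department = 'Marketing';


Filtering: department = 'Sales' OR 'Marketing'
Matching: 3 rows

3 rows:
Vic, Marketing
Carol, Sales
Jack, Sales


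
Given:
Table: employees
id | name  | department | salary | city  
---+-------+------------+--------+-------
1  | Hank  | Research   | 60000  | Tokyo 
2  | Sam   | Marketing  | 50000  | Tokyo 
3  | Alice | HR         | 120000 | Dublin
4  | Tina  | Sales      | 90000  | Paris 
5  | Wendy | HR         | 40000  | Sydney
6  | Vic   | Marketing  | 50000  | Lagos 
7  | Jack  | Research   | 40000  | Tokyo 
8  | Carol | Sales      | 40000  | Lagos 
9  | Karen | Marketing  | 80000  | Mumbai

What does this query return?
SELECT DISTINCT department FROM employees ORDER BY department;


All 'department' values (row order): Research, Marketing, HR, Sales, HR, Marketing, Research, Sales, Marketing
Removing duplicates leaves 4 unique value(s).

4 values:
HR
Marketing
Research
Sales


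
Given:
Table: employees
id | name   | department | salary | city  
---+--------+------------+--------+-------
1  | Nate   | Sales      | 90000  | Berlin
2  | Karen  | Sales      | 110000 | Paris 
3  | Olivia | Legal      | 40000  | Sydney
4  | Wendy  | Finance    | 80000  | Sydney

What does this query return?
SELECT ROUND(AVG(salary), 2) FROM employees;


SUM(salary) = 320000
COUNT = 4
ROUND(AVG, 2) = ROUND(320000 / 4, 2) = 80000.0

80000.0


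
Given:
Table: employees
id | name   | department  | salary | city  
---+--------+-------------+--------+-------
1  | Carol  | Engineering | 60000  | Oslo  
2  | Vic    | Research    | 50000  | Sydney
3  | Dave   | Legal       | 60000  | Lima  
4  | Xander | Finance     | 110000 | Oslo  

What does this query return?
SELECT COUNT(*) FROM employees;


COUNT(*) counts all rows

4


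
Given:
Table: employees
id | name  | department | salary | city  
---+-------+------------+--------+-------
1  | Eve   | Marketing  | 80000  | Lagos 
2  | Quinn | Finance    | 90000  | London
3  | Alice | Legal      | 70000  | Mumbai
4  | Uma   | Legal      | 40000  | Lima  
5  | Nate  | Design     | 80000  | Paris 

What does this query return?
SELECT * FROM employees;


SELECT * returns all 5 rows with all columns

5 rows:
1, Eve, Marketing, 80000, Lagos
2, Quinn, Finance, 90000, London
3, Alice, Legal, 70000, Mumbai
4, Uma, Legal, 40000, Lima
5, Nate, Design, 80000, Paris


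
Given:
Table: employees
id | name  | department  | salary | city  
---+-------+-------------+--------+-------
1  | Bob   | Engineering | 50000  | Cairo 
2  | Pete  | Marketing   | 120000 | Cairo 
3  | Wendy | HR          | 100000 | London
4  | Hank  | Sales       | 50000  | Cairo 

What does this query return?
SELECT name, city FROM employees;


Projecting columns: name, city

4 rows:
Bob, Cairo
Pete, Cairo
Wendy, London
Hank, Cairo


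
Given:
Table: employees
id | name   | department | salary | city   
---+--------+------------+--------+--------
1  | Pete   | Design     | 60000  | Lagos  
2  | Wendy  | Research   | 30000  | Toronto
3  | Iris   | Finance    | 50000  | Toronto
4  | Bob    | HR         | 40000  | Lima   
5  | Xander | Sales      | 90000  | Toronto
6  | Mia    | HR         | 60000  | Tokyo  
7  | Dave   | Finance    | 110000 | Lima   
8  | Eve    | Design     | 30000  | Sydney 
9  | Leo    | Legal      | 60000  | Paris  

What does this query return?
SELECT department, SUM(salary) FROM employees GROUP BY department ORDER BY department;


Summing salary within each department:
  Design: 60000 + 30000 = 90000
  Finance: 50000 + 110000 = 160000
  HR: 40000 + 60000 = 100000
  Legal: 60000 = 60000
  Research: 30000 = 30000
  Sales: 90000 = 90000


6 groups:
Design, 90000
Finance, 160000
HR, 100000
Legal, 60000
Research, 30000
Sales, 90000


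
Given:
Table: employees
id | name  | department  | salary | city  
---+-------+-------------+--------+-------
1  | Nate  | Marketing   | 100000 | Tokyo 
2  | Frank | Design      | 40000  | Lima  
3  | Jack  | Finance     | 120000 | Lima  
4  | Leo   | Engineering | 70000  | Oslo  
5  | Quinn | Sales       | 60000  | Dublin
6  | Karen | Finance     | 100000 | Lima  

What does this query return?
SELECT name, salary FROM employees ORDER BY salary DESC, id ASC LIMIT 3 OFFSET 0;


Sort by salary DESC (id ASC tiebreak), then skip 0 and take 3
Rows 1 through 3

3 rows:
Jack, 120000
Nate, 100000
Karen, 100000


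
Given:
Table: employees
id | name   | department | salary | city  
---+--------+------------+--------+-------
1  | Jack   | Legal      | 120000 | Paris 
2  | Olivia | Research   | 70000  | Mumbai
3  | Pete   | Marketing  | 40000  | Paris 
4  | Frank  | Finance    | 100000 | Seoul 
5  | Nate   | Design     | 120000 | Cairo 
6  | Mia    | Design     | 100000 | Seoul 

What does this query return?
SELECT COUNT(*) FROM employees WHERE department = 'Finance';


Counting rows where department = 'Finance'
  Frank -> MATCH


1


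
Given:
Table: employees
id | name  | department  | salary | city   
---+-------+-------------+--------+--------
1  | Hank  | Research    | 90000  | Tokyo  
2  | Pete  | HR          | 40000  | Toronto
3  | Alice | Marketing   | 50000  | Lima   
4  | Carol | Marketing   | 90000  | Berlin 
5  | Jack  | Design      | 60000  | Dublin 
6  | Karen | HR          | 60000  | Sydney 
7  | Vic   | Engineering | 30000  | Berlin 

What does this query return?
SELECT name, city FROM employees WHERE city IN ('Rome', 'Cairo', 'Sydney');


Filtering: city IN ('Rome', 'Cairo', 'Sydney')
Matching: 1 rows

1 rows:
Karen, Sydney


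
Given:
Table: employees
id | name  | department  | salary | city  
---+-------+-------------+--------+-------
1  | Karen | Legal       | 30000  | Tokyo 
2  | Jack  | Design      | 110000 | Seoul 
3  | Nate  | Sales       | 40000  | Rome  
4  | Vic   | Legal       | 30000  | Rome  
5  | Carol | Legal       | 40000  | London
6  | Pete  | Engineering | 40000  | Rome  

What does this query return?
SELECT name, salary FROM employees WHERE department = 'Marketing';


Filtering: department = 'Marketing'
Matching rows: 0

Empty result set (0 rows)


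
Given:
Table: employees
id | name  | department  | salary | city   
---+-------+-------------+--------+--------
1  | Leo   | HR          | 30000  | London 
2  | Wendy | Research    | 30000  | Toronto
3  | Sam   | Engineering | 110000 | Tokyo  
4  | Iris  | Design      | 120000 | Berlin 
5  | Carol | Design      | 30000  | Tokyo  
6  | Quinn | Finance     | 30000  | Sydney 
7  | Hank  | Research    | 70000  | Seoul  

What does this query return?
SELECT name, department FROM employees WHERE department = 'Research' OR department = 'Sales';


Filtering: department = 'Research' OR 'Sales'
Matching: 2 rows

2 rows:
Wendy, Research
Hank, Research


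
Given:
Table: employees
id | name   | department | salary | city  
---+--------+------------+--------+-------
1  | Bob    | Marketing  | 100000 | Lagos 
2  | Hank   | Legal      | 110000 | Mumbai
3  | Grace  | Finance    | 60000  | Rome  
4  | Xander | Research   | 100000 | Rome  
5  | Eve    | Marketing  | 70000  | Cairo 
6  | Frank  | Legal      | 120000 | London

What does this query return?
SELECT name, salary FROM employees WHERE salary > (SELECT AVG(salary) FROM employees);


Subquery: AVG(salary) = 93333.33
Filtering: salary > 93333.33
  Bob (100000) -> MATCH
  Hank (110000) -> MATCH
  Xander (100000) -> MATCH
  Frank (120000) -> MATCH


4 rows:
Bob, 100000
Hank, 110000
Xander, 100000
Frank, 120000


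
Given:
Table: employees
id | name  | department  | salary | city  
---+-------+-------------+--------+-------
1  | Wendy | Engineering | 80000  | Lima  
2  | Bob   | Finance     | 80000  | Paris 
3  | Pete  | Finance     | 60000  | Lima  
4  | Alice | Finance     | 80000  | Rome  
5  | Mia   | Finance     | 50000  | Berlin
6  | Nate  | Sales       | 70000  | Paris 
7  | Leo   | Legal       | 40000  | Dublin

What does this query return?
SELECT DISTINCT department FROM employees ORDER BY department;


All 'department' values (row order): Engineering, Finance, Finance, Finance, Finance, Sales, Legal
Removing duplicates leaves 4 unique value(s).

4 values:
Engineering
Finance
Legal
Sales


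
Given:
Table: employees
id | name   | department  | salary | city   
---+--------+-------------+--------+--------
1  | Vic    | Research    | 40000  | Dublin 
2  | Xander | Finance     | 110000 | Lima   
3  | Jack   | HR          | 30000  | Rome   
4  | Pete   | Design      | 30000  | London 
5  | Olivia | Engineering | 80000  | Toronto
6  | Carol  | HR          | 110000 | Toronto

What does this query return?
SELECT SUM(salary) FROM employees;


SUM(salary) = 40000 + 110000 + 30000 + 30000 + 80000 + 110000 = 400000

400000


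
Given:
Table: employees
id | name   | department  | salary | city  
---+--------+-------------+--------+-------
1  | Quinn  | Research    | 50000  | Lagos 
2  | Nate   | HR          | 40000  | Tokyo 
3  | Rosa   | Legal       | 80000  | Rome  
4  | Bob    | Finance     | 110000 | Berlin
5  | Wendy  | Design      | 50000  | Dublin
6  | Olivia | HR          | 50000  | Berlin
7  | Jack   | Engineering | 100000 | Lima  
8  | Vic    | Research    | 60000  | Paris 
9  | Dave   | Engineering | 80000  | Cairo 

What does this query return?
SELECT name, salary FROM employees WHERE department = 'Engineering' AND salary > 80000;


Filtering: department = 'Engineering' AND salary > 80000
Matching: 1 rows

1 rows:
Jack, 100000


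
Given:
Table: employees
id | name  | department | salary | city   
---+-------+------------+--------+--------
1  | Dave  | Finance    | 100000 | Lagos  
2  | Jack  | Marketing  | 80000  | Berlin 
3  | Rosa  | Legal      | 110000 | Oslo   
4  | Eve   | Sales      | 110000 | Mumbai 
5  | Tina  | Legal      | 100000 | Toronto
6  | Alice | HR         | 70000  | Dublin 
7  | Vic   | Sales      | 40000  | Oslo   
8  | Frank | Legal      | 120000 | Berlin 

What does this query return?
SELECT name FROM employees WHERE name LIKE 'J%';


LIKE 'J%' matches names starting with 'J'
Matching: 1

1 rows:
Jack


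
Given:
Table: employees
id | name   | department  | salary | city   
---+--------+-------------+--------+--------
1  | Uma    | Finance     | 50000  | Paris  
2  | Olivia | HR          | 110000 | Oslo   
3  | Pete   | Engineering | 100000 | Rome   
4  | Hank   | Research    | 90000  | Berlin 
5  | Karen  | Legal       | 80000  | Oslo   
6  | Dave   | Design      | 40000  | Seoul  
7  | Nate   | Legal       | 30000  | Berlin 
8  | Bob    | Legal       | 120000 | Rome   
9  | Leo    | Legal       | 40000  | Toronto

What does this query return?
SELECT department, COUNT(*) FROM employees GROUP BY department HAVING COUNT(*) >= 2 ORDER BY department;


Groups with count >= 2:
  Legal: 4 -> PASS
  Design: 1 -> filtered out
  Engineering: 1 -> filtered out
  Finance: 1 -> filtered out
  HR: 1 -> filtered out
  Research: 1 -> filtered out


1 groups:
Legal, 4


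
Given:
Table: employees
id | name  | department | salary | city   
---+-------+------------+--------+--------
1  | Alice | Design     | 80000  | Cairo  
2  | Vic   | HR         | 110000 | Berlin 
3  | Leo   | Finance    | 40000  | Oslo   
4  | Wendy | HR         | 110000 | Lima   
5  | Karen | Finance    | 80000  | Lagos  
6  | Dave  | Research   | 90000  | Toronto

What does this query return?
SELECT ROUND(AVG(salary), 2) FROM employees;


SUM(salary) = 510000
COUNT = 6
ROUND(AVG, 2) = ROUND(510000 / 6, 2) = 85000.0

85000.0


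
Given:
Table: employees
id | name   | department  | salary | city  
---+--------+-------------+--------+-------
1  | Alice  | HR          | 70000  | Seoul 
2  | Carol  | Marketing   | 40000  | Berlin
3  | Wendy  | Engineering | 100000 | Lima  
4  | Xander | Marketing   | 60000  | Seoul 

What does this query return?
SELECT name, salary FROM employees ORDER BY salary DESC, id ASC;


Sorting by salary DESC, then id ASC for ties

4 rows:
Wendy, 100000
Alice, 70000
Xander, 60000
Carol, 40000


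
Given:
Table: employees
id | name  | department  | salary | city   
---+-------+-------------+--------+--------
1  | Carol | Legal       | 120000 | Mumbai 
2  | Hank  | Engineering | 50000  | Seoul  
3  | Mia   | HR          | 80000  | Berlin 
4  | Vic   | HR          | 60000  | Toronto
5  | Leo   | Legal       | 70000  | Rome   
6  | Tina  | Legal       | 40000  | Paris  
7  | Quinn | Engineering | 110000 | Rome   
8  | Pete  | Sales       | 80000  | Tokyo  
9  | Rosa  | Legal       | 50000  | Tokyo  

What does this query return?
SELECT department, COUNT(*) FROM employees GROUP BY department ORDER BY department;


Assigning each row to its department group:
  Carol -> Legal
  Hank -> Engineering
  Mia -> HR
  Vic -> HR
  Leo -> Legal
  Tina -> Legal
  Quinn -> Engineering
  Pete -> Sales
  Rosa -> Legal


4 groups:
Engineering, 2
HR, 2
Legal, 4
Sales, 1


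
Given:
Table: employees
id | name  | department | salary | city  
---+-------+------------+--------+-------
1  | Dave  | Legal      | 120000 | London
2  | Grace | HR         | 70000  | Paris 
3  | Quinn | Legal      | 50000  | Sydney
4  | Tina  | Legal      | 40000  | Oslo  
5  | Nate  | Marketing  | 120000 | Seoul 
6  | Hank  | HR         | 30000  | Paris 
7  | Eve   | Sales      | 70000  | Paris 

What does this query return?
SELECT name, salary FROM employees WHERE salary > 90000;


Filtering: salary > 90000
Matching: 2 rows

2 rows:
Dave, 120000
Nate, 120000


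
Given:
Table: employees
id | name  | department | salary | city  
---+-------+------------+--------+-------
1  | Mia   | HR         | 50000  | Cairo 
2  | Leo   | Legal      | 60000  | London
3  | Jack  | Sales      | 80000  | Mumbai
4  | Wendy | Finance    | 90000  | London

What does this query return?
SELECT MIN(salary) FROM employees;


Salaries: 50000, 60000, 80000, 90000
MIN = 50000

50000


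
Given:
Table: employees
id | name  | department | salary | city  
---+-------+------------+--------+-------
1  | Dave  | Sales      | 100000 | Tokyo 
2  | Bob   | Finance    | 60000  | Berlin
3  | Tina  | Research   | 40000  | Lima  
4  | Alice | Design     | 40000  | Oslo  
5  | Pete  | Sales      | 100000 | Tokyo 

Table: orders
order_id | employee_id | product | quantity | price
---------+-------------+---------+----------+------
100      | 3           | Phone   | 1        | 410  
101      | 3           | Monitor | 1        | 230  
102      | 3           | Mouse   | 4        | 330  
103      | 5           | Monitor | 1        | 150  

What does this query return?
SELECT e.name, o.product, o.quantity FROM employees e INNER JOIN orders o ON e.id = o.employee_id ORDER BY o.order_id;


Joining employees.id = orders.employee_id:
  employee Tina (id=3) -> order Phone
  employee Tina (id=3) -> order Monitor
  employee Tina (id=3) -> order Mouse
  employee Pete (id=5) -> order Monitor


4 rows:
Tina, Phone, 1
Tina, Monitor, 1
Tina, Mouse, 4
Pete, Monitor, 1


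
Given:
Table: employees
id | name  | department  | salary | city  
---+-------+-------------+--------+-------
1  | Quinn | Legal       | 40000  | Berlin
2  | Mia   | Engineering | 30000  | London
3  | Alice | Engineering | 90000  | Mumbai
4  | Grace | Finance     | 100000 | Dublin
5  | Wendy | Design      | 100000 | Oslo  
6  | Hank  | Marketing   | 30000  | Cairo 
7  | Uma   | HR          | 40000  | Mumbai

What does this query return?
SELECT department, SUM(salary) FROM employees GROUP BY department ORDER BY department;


Summing salary within each department:
  Design: 100000 = 100000
  Engineering: 30000 + 90000 = 120000
  Finance: 100000 = 100000
  HR: 40000 = 40000
  Legal: 40000 = 40000
  Marketing: 30000 = 30000


6 groups:
Design, 100000
Engineering, 120000
Finance, 100000
HR, 40000
Legal, 40000
Marketing, 30000
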